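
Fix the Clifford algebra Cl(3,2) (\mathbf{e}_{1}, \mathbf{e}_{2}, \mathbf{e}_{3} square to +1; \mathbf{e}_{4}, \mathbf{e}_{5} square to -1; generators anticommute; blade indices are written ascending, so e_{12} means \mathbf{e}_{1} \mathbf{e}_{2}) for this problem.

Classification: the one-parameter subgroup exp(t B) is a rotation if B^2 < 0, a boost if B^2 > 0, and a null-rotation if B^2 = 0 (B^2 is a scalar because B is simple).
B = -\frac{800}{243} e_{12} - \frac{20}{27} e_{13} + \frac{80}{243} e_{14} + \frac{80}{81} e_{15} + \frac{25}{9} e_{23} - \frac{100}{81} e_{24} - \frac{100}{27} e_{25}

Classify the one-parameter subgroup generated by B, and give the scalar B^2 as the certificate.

B^2 term by term: the squares give (-\frac{800}{243})^2*(e_{12})^2 + (-\frac{20}{27})^2*(e_{13})^2 + (\frac{80}{243})^2*(e_{14})^2 + (\frac{80}{81})^2*(e_{15})^2 + (\frac{25}{9})^2*(e_{23})^2 + (-\frac{100}{81})^2*(e_{24})^2 + (-\frac{100}{27})^2*(e_{25})^2 = \frac{640000}{59049}*(-1) + \frac{400}{729}*(-1) + \frac{6400}{59049}*(+1) + \frac{6400}{6561}*(+1) + \frac{625}{81}*(-1) + \frac{10000}{6561}*(+1) + \frac{10000}{729}*(+1) = -\frac{25}{9} (each basis 2-blade squares to minus the product of its generators' squares); cross terms between blades sharing an index anticommute and cancel; the commuting (index-disjoint) pairs give grade-4 terms 2*c*c'*(blade product), which cancel blade by blade — e_{1234}: -\frac{4000}{2187} + \frac{4000}{2187} = 0; e_{1235}: -\frac{4000}{729} + \frac{4000}{729} = 0; e_{1245}: \frac{16000}{6561} - \frac{16000}{6561} = 0 — confirming B is simple. So B^2 = -\frac{25}{9}.
Answer: rotation, certificate B^2 = -\frac{25}{9}. B^2 = -\frac{25}{9} is basis-independent, so its sign is the whole story.


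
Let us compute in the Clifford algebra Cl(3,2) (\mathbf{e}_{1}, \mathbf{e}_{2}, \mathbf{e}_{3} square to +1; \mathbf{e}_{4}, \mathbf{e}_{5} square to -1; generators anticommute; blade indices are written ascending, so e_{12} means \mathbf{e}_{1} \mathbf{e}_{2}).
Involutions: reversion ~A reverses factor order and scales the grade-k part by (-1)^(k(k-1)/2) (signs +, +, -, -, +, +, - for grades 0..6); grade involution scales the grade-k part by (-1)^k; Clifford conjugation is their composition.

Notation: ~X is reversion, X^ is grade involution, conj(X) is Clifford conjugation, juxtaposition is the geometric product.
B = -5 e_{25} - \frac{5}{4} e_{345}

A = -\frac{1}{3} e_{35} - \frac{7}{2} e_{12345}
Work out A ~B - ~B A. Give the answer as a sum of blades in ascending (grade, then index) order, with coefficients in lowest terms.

first term: \frac{5}{12} e_{4} + \frac{35}{8} e_{12} + \frac{5}{3} e_{23} - \frac{35}{2} e_{134}
second term: \frac{5}{12} e_{4} + \frac{35}{8} e_{12} - \frac{5}{3} e_{23} - \frac{35}{2} e_{134}
Answer: \frac{10}{3} e_{23}


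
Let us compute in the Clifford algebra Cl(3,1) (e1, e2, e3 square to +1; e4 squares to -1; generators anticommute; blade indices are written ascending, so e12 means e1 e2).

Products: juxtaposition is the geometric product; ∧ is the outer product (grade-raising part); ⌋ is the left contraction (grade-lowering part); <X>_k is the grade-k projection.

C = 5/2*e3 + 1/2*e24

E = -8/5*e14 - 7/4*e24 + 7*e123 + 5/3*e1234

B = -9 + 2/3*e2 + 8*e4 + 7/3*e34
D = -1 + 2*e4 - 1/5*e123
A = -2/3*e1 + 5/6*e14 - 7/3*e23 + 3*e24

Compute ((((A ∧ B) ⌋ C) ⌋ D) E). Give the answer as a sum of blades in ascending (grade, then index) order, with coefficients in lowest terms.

step 1: 6*e1 - 4/9*e12 - 77/6*e14 + 21*e23 - 27*e24 - 5/9*e124 - 14/9*e134 - 56/3*e234
step 2: -27/2
step 3: 27/2 - 27*e4 + 27/10*e123
step 4: -189/10 + 216/5*e1 + 189/4*e2 - 9/2*e4 - 108/5*e14 - 189/8*e24 + 99/2*e123 + 189/40*e134 - 108/25*e234 + 423/2*e1234
Answer: -189/10 + 216/5*e1 + 189/4*e2 - 9/2*e4 - 108/5*e14 - 189/8*e24 + 99/2*e123 + 189/40*e134 - 108/25*e234 + 423/2*e1234


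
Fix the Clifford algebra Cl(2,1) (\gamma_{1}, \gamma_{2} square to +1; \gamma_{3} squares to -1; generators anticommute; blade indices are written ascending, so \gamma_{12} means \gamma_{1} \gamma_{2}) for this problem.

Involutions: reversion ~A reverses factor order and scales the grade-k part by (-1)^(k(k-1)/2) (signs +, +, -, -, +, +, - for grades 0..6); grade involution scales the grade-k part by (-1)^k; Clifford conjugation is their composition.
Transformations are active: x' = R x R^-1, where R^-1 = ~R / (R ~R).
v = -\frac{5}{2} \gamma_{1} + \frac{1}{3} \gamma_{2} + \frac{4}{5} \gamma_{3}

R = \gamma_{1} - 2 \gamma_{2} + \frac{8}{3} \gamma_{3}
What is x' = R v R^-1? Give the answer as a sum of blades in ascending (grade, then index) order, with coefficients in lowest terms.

~R = \gamma_{1} - 2 \gamma_{2} + \frac{8}{3} \gamma_{3}, and R ~R = -\frac{19}{9}, so R^-1 = ~R / (-\frac{19}{9}).
R v = -\frac{53}{10} - \frac{14}{3} \gamma_{12} + \frac{112}{15} \gamma_{13} - \frac{112}{45} \gamma_{23}
Answer: \frac{1429}{190} \gamma_{1} - \frac{2957}{285} \gamma_{2} + \frac{1196}{95} \gamma_{3}


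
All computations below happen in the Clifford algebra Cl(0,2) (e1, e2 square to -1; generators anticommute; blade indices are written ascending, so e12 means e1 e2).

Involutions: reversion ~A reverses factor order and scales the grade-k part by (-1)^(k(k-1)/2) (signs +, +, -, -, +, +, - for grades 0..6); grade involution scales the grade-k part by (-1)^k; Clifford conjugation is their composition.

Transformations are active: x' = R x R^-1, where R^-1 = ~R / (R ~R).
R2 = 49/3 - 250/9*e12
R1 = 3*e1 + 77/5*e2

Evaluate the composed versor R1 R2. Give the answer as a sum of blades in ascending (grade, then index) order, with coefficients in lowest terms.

Distribute over the terms of R1 (each basis-blade product reordered to ascending indices, repeated generators contracted through their squares):
(3*e1) R2 = 49*e1 + 250/3*e2
(77/5*e2) R2 = -3850/9*e1 + 3773/15*e2
Summing the partial products and collecting blades:
Answer: -3409/9*e1 + 5023/15*e2


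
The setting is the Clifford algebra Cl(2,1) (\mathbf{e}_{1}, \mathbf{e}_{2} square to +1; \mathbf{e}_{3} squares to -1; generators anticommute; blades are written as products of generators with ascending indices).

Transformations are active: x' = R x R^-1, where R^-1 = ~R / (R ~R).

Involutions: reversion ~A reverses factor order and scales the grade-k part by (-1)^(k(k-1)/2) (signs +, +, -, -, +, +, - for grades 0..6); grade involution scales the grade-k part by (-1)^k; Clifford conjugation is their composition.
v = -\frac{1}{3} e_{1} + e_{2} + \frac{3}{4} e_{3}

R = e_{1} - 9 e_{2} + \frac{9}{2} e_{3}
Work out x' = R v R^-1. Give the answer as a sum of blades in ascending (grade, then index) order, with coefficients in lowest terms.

~R = e_{1} - 9 e_{2} + \frac{9}{2} e_{3}, and R ~R = \frac{247}{4}, so R^-1 = ~R / (\frac{247}{4}).
R v = -\frac{305}{24} - 2 e_{1} e_{2} + \frac{9}{4} e_{1} e_{3} - \frac{45}{4} e_{2} e_{3}
Answer: -\frac{58}{741} e_{1} + \frac{668}{247} e_{2} - \frac{2571}{988} e_{3}


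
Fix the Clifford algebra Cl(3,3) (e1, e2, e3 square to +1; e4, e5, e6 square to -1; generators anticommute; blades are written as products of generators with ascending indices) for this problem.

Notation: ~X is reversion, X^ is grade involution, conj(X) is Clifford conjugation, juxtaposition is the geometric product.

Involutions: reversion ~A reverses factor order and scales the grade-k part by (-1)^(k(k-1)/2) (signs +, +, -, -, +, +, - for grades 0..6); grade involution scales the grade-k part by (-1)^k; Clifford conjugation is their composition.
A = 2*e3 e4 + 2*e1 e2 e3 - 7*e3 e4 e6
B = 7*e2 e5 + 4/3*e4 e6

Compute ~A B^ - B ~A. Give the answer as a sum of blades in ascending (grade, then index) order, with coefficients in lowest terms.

first term: -28/3*e3 + 8/3*e3 e6 + 14*e1 e3 e5 - 14*e2 e3 e4 e5 - 8/3*e1 e2 e3 e4 e6 + 49*e2 e3 e4 e5 e6
second term: -28/3*e3 - 8/3*e3 e6 - 14*e1 e3 e5 - 14*e2 e3 e4 e5 - 8/3*e1 e2 e3 e4 e6 + 49*e2 e3 e4 e5 e6
Answer: 16/3*e3 e6 + 28*e1 e3 e5


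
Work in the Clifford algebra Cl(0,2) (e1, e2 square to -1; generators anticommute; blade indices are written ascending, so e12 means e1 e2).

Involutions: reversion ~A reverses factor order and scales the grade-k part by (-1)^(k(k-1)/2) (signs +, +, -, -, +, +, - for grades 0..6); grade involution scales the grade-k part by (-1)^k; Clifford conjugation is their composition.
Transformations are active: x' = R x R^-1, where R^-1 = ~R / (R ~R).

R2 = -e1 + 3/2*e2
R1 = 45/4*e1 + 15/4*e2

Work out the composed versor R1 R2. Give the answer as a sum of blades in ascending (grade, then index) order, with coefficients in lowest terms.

Distribute over the terms of R1 (each basis-blade product reordered to ascending indices, repeated generators contracted through their squares):
(45/4*e1) R2 = 45/4 + 135/8*e12
(15/4*e2) R2 = -45/8 + 15/4*e12
Summing the partial products and collecting blades:
Answer: 45/8 + 165/8*e12


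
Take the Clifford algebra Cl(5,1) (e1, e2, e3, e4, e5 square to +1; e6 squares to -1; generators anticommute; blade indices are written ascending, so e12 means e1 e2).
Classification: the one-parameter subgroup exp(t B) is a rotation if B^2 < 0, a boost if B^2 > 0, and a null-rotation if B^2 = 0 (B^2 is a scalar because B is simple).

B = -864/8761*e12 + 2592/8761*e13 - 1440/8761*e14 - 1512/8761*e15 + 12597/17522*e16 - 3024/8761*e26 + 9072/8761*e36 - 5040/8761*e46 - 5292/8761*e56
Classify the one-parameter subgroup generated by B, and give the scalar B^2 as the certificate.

B^2 term by term: the squares give (-864/8761)^2*(e12)^2 + (2592/8761)^2*(e13)^2 + (-1440/8761)^2*(e14)^2 + (-1512/8761)^2*(e15)^2 + (12597/17522)^2*(e16)^2 + (-3024/8761)^2*(e26)^2 + (9072/8761)^2*(e36)^2 + (-5040/8761)^2*(e46)^2 + (-5292/8761)^2*(e56)^2 = 746496/76755121*(-1) + 6718464/76755121*(-1) + 2073600/76755121*(-1) + 2286144/76755121*(-1) + 158684409/307020484*(+1) + 9144576/76755121*(+1) + 82301184/76755121*(+1) + 25401600/76755121*(+1) + 28005264/76755121*(+1) = 9/4 (each basis 2-blade squares to minus the product of its generators' squares); cross terms between blades sharing an index anticommute and cancel; the commuting (index-disjoint) pairs give grade-4 terms 2*c*c'*(blade product), which cancel blade by blade — e1236: -15676416/76755121 + 15676416/76755121 = 0; e1246: 8709120/76755121 - 8709120/76755121 = 0; e1256: 9144576/76755121 - 9144576/76755121 = 0; e1346: -26127360/76755121 + 26127360/76755121 = 0; e1356: -27433728/76755121 + 27433728/76755121 = 0; e1456: 15240960/76755121 - 15240960/76755121 = 0 — confirming B is simple. So B^2 = 9/4.
Answer: boost, certificate B^2 = 9/4. Key observation: B^2 = 9/4 is a conjugation invariant, so its sign decides the class regardless of the surface form of B.


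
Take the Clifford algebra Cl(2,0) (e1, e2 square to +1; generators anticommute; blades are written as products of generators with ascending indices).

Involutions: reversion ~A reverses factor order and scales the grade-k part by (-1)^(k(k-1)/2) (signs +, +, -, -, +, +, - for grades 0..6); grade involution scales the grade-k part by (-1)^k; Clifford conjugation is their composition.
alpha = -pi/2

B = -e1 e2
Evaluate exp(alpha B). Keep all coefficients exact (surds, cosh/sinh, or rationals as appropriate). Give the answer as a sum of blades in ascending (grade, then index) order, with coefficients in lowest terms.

B^2 = (-1)^2*(e1 e2)^2 = 1*(-1) = -1 (a basis 2-blade squares to minus the product of its generators' squares).
B^2 = -1 — since the square is negative, the closed form is circular: l = 1, alpha*l = -pi/2, so exp(alpha B) = cos(-pi/2) + (sin(-pi/2)/1)*B = 0 + (-1)*B.
Answer: e1 e2


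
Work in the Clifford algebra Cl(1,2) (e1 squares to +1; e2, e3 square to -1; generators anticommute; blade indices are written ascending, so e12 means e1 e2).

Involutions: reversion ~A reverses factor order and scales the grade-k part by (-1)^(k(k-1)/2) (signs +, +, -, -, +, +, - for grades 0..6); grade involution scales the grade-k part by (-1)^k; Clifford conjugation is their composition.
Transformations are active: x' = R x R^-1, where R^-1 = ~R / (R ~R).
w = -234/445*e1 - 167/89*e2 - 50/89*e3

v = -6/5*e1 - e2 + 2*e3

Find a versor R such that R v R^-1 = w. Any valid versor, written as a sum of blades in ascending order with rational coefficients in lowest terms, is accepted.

Equal squares first: v^2 = w^2 = -89/25. Then v + w = -768/445*e1 - 256/89*e2 + 128/89*e3 is a versor taking v to w, provided it is invertible.
Answer: -768/445*e1 - 256/89*e2 + 128/89*e3


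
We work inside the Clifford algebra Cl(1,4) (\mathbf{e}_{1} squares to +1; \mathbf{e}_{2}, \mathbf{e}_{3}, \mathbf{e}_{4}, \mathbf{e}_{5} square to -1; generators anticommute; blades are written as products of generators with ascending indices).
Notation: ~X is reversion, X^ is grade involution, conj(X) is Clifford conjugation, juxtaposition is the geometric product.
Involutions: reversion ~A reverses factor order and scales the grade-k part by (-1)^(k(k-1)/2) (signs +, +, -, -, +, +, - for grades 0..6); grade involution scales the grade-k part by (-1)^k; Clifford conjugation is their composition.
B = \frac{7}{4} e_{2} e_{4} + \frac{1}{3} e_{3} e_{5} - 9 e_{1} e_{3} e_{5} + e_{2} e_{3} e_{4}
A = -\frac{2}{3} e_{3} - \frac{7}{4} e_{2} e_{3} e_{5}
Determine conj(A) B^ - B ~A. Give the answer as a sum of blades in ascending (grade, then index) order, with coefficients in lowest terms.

first term: \frac{7}{12} e_{2} - \frac{2}{9} e_{5} - \frac{63}{4} e_{1} e_{2} + 6 e_{1} e_{5} - \frac{2}{3} e_{2} e_{4} + \frac{7}{4} e_{4} e_{5} - \frac{7}{6} e_{2} e_{3} e_{4} - \frac{49}{16} e_{3} e_{4} e_{5}
second term: -\frac{7}{12} e_{2} - \frac{2}{9} e_{5} + \frac{63}{4} e_{1} e_{2} + 6 e_{1} e_{5} - \frac{2}{3} e_{2} e_{4} - \frac{7}{4} e_{4} e_{5} + \frac{7}{6} e_{2} e_{3} e_{4} - \frac{49}{16} e_{3} e_{4} e_{5}
Answer: \frac{7}{6} e_{2} - \frac{63}{2} e_{1} e_{2} + \frac{7}{2} e_{4} e_{5} - \frac{7}{3} e_{2} e_{3} e_{4}


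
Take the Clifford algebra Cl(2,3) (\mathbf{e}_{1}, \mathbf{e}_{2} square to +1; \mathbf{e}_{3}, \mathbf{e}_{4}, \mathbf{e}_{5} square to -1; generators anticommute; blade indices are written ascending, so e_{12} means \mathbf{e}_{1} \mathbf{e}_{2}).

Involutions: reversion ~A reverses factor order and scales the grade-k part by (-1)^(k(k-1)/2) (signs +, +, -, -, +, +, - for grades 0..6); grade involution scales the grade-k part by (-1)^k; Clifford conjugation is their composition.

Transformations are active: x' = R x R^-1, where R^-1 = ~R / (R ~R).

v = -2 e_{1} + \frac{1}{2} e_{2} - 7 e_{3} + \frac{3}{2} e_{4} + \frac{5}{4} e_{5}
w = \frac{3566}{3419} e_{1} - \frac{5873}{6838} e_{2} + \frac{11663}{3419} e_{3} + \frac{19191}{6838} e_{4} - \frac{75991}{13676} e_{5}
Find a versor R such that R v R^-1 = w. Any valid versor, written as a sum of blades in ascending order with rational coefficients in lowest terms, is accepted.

Take R = v + w = -\frac{3272}{3419} e_{1} - \frac{1227}{3419} e_{2} - \frac{12270}{3419} e_{3} + \frac{14724}{3419} e_{4} - \frac{14724}{3419} e_{5}. Because q(v) = q(w) = -\frac{777}{16}, conjugation by R sends v exactly to w.
Answer: -\frac{3272}{3419} e_{1} - \frac{1227}{3419} e_{2} - \frac{12270}{3419} e_{3} + \frac{14724}{3419} e_{4} - \frac{14724}{3419} e_{5}


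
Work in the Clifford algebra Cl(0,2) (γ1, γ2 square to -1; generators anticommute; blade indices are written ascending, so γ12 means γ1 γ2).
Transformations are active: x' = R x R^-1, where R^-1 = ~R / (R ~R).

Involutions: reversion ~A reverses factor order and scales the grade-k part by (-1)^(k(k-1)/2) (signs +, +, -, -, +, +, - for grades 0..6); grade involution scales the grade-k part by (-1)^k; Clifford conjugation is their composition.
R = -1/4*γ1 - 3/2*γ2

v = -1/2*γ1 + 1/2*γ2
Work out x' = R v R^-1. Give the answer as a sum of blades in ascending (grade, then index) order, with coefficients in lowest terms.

~R = -1/4*γ1 - 3/2*γ2, and R ~R = -37/16, so R^-1 = ~R / (-37/16).
R v = 5/8 - 7/8*γ12
Answer: 47/74*γ1 + 23/74*γ2


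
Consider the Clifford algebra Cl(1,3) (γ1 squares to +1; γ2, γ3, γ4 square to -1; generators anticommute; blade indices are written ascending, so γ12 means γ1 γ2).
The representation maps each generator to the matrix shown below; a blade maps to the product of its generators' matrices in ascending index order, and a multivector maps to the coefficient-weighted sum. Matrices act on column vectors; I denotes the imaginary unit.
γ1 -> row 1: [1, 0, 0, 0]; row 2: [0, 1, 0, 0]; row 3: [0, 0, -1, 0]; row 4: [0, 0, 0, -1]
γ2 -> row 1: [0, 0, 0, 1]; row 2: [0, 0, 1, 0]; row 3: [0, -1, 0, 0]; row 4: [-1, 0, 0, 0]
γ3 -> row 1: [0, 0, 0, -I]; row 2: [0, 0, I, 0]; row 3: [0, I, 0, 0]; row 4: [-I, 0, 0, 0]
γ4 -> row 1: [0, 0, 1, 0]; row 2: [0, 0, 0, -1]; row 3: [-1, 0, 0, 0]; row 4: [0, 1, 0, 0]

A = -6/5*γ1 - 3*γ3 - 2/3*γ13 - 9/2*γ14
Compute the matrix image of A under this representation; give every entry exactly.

Bivector images (products of the table entries): rho(γ13) = rho(γ1)rho(γ3) = row 1: [0, 0, 0, -I]; row 2: [0, 0, I, 0]; row 3: [0, -I, 0, 0]; row 4: [I, 0, 0, 0]; rho(γ14) = rho(γ1)rho(γ4) = row 1: [0, 0, 1, 0]; row 2: [0, 0, 0, -1]; row 3: [1, 0, 0, 0]; row 4: [0, -1, 0, 0].
M = (-6/5)*rho(γ1) + (-3)*rho(γ3) + (-2/3)*rho(γ13) + (-9/2)*rho(γ14), summed entrywise:
Answer: row 1: [-6/5, 0, -9/2, 11*I/3]; row 2: [0, -6/5, -11*I/3, 9/2]; row 3: [-9/2, -7*I/3, 6/5, 0]; row 4: [7*I/3, 9/2, 0, 6/5]


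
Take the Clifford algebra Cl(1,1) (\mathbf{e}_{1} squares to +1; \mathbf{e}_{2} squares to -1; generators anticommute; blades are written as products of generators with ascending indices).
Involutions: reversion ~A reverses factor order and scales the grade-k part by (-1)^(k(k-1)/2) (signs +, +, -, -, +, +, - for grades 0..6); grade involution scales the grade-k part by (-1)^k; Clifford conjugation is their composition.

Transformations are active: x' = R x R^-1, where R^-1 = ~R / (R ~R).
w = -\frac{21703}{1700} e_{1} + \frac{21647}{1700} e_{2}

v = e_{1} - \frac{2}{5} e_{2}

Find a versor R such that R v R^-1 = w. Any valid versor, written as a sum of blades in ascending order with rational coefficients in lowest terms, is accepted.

Here q(v) = q(w) = \frac{21}{25}; the classical choice R = v + w = -\frac{20003}{1700} e_{1} + \frac{20967}{1700} e_{2} then realises v -> w under the sandwich.
Answer: -\frac{20003}{1700} e_{1} + \frac{20967}{1700} e_{2}


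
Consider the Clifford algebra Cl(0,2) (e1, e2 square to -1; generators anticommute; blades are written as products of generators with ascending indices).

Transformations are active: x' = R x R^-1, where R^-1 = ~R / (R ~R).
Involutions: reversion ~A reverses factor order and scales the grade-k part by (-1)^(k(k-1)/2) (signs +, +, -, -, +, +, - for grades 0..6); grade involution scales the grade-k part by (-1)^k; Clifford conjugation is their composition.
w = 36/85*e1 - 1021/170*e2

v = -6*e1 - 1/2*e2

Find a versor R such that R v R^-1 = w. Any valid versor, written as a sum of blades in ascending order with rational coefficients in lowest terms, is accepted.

Key observation: q(v) = q(w) = -145/4 (sandwiches preserve the norm), so R = v + w = -474/85*e1 - 553/85*e2 works whenever it is invertible — the component of v along it is kept and (v - w)/2 reverses, sending v to w.
Answer: -474/85*e1 - 553/85*e2


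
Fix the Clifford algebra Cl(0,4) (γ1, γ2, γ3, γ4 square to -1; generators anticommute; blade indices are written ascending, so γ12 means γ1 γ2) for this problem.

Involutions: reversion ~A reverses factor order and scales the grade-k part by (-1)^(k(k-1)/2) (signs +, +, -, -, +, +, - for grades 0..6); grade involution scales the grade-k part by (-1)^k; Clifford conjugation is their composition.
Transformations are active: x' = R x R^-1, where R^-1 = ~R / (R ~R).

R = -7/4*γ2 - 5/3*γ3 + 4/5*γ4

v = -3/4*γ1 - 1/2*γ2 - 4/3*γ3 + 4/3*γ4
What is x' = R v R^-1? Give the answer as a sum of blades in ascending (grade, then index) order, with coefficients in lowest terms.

~R = -7/4*γ2 - 5/3*γ3 + 4/5*γ4, and R ~R = -23329/3600, so R^-1 = ~R / (-23329/3600).
R v = -1499/360 - 21/16*γ12 - 5/4*γ13 + 3/5*γ14 + 3/2*γ23 - 29/15*γ24 - 52/45*γ34
Answer: 3/4*γ1 - 81601/46658*γ2 - 56584/69987*γ3 - 21364/69987*γ4


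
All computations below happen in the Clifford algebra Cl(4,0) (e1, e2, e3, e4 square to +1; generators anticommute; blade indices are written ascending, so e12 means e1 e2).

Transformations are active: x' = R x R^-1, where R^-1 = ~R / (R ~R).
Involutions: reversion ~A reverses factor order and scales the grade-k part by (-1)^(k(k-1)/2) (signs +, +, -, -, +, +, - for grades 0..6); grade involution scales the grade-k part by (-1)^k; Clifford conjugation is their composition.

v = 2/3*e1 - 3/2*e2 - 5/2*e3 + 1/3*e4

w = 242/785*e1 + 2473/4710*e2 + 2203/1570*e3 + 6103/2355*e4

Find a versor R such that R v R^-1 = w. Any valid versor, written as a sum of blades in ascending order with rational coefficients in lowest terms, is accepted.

Since q(v) = q(w) = 163/18, the sum R = v + w = 2296/2355*e1 - 2296/2355*e2 - 861/785*e3 + 2296/785*e4 does the job whenever invertible.
Answer: 2296/2355*e1 - 2296/2355*e2 - 861/785*e3 + 2296/785*e4


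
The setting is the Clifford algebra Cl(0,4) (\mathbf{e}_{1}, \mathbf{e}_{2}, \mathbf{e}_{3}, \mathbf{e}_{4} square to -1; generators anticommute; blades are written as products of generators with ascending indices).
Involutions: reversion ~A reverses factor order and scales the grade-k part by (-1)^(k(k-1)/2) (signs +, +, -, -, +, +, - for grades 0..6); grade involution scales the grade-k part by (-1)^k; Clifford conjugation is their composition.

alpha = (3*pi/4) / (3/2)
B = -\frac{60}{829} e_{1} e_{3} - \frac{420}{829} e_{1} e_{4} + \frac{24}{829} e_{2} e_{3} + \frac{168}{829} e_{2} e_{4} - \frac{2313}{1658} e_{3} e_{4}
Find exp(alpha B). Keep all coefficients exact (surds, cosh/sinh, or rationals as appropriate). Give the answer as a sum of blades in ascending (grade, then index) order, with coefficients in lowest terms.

B^2 term by term: the squares give (-\frac{60}{829})^2*(e_{1} e_{3})^2 + (-\frac{420}{829})^2*(e_{1} e_{4})^2 + (\frac{24}{829})^2*(e_{2} e_{3})^2 + (\frac{168}{829})^2*(e_{2} e_{4})^2 + (-\frac{2313}{1658})^2*(e_{3} e_{4})^2 = \frac{3600}{687241}*(-1) + \frac{176400}{687241}*(-1) + \frac{576}{687241}*(-1) + \frac{28224}{687241}*(-1) + \frac{5349969}{2748964}*(-1) = -\frac{9}{4} (each basis 2-blade squares to minus the product of its generators' squares); cross terms between blades sharing an index anticommute and cancel; the commuting (index-disjoint) pairs give grade-4 terms 2*c*c'*(blade product), which cancel blade by blade — e_{1} e_{2} e_{3} e_{4}: \frac{20160}{687241} - \frac{20160}{687241} = 0 — confirming B is simple. So B^2 = -\frac{9}{4}.
B^2 = -\frac{9}{4} — the negative square puts this in the circular regime; l = \frac{3}{2}, alpha*l = \frac{3 \pi}{4}, so exp(alpha B) = cos(\frac{3 \pi}{4}) + (sin(\frac{3 \pi}{4})/(\frac{3}{2}))*B = - \frac{\sqrt{2}}{2} + (\frac{\sqrt{2}}{3})*B.
Answer: - \frac{\sqrt{2}}{2} - \frac{20 \sqrt{2}}{829} e_{1} e_{3} - \frac{140 \sqrt{2}}{829} e_{1} e_{4} + \frac{8 \sqrt{2}}{829} e_{2} e_{3} + \frac{56 \sqrt{2}}{829} e_{2} e_{4} - \frac{771 \sqrt{2}}{1658} e_{3} e_{4}


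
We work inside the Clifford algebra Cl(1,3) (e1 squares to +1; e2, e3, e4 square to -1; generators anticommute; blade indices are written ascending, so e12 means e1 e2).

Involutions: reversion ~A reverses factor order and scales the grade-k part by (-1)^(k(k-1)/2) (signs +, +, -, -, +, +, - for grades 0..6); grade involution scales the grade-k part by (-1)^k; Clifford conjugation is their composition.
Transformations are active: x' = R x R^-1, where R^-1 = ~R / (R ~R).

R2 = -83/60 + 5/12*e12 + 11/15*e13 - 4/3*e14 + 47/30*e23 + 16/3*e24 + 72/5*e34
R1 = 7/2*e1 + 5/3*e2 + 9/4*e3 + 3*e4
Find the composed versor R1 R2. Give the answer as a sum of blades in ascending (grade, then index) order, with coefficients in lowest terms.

Distribute over the terms of R1 (each basis-blade product reordered to ascending indices, repeated generators contracted through their squares):
(7/2*e1) R2 = -581/120*e1 + 35/24*e2 + 77/30*e3 - 14/3*e4 + 329/60*e123 + 56/3*e124 + 252/5*e134
(5/3*e2) R2 = 25/36*e1 - 83/36*e2 - 47/18*e3 - 80/9*e4 - 11/9*e123 + 20/9*e124 + 24*e234
(9/4*e3) R2 = 33/20*e1 + 141/40*e2 - 249/80*e3 - 162/5*e4 + 15/16*e123 + 3*e134 - 12*e234
(3*e4) R2 = -4*e1 + 16*e2 + 216/5*e3 - 83/20*e4 + 5/4*e124 + 11/5*e134 + 47/10*e234
Summing the partial products and collecting blades:
Answer: -2339/360*e1 + 1681/90*e2 + 28831/720*e3 - 9019/180*e4 + 3743/720*e123 + 797/36*e124 + 278/5*e134 + 167/10*e234


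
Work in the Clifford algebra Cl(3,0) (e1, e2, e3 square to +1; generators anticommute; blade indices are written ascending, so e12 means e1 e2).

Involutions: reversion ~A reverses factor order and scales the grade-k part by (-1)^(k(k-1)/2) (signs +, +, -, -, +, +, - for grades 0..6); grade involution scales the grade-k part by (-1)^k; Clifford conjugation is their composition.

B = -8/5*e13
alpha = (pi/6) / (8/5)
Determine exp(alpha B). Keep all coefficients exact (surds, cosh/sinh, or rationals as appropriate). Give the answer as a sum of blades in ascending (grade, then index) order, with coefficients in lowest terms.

B^2 = (-8/5)^2*(e13)^2 = 64/25*(-1) = -64/25 (a basis 2-blade squares to minus the product of its generators' squares).
B^2 = -64/25 — circular case — the even/odd split gives cos and sin: l = 8/5, alpha*l = pi/6, so exp(alpha B) = cos(pi/6) + (sin(pi/6)/(8/5))*B = sqrt(3)/2 + (5/16)*B.
Answer: sqrt(3)/2 - 1/2*e13


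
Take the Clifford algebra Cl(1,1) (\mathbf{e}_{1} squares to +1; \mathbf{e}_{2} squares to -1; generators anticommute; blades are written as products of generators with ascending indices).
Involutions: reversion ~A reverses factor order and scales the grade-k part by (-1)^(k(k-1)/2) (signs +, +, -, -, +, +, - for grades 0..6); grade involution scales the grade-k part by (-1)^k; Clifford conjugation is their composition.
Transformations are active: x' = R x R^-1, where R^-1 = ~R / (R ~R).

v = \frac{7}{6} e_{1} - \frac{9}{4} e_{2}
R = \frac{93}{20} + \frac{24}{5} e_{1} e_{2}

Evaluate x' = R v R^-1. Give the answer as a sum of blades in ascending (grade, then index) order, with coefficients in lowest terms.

~R = \frac{93}{20} - \frac{24}{5} e_{1} e_{2}, and R ~R = -\frac{567}{400}, so R^-1 = ~R / (-\frac{567}{400}).
R v = \frac{649}{40} e_{1} - \frac{257}{16} e_{2}
Answer: -\frac{40679}{378} e_{1} + \frac{81371}{756} e_{2}


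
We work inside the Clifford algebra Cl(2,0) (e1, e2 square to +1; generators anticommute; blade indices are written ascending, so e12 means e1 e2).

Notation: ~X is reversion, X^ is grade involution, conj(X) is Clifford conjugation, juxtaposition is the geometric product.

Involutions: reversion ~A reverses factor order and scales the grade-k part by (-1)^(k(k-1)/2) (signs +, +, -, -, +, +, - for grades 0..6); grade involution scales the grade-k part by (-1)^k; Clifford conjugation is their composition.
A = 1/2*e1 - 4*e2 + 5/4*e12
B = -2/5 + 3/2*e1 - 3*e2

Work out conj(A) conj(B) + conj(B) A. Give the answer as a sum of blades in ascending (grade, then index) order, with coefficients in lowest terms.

first term: 51/4 - 71/20*e1 - 139/40*e2 + 5*e12
second term: -51/4 - 79/20*e1 - 11/40*e2 + 4*e12
Answer: -15/2*e1 - 15/4*e2 + 9*e12


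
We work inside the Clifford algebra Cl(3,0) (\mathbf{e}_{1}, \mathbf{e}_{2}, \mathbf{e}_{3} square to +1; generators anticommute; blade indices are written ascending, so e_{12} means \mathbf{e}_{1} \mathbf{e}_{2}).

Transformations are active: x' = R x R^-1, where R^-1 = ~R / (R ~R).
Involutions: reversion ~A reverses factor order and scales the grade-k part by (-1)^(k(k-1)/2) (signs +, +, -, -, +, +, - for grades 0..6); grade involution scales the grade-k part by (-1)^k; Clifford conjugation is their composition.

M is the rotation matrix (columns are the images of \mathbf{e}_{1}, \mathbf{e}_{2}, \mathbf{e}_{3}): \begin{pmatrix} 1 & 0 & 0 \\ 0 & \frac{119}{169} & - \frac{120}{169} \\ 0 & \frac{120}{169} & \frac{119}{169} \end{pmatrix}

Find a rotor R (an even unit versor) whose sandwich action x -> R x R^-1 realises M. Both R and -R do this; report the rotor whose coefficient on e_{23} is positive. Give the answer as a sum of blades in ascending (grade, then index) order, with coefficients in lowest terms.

Method: write R = a + b12*e_{12} + b13*e_{13} + b23*e_{23} with a^2 + b12^2 + b13^2 + b23^2 = 1 (so R^-1 = ~R). Expanding the columns R e_j ~R gives tr M = 4a^2 - 1 and, from the antisymmetric part, M21 - M12 = -4a*b12, M13 - M31 = 4a*b13, M32 - M23 = -4a*b23.
Here tr M = \frac{407}{169}, so a^2 = (1 + tr M)/4 = \frac{144}{169} and a = ±\frac{12}{13}. Taking a = \frac{12}{13}: M21 - M12 = 0, M13 - M31 = 0, M32 - M23 = \frac{240}{169}, giving b12 = 0, b13 = 0, b23 = -\frac{5}{13}, i.e. R = \frac{12}{13} - \frac{5}{13} e_{23}.
Its e_{23} coefficient is negative, so report the other preimage -R.
Answer: -\frac{12}{13} + \frac{5}{13} e_{23}. Key observation: the double cover Spin(3) -> SO(3) sends R and -R to the same matrix (trace \frac{407}{169} here), so the stated sign of the e_{23} coefficient is what selects one sheet.


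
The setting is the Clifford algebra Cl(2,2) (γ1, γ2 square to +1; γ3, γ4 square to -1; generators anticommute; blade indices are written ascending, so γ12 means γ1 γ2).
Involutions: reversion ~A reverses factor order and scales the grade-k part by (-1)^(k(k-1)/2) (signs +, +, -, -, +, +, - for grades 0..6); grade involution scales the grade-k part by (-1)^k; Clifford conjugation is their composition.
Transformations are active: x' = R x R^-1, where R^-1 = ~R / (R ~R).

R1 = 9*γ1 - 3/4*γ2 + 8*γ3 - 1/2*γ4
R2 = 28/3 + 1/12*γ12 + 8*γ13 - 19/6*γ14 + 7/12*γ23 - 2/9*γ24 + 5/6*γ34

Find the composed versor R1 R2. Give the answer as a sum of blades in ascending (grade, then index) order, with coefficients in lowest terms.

Distribute over the terms of R1 (each basis-blade product reordered to ascending indices, repeated generators contracted through their squares):
(9*γ1) R2 = 84*γ1 + 3/4*γ2 + 72*γ3 - 57/2*γ4 + 21/4*γ123 - 2*γ124 + 15/2*γ134
(-3/4*γ2) R2 = 1/16*γ1 - 7*γ2 - 7/16*γ3 + 1/6*γ4 + 6*γ123 - 19/8*γ124 - 5/8*γ234
(8*γ3) R2 = 64*γ1 + 14/3*γ2 + 224/3*γ3 - 20/3*γ4 + 2/3*γ123 + 76/3*γ134 + 16/9*γ234
(-1/2*γ4) R2 = 19/12*γ1 + 1/9*γ2 - 5/12*γ3 - 14/3*γ4 - 1/24*γ124 - 4*γ134 - 7/24*γ234
Summing the partial products and collecting blades:
Answer: 7183/48*γ1 - 53/36*γ2 + 2333/16*γ3 - 119/3*γ4 + 143/12*γ123 - 53/12*γ124 + 173/6*γ134 + 31/36*γ234


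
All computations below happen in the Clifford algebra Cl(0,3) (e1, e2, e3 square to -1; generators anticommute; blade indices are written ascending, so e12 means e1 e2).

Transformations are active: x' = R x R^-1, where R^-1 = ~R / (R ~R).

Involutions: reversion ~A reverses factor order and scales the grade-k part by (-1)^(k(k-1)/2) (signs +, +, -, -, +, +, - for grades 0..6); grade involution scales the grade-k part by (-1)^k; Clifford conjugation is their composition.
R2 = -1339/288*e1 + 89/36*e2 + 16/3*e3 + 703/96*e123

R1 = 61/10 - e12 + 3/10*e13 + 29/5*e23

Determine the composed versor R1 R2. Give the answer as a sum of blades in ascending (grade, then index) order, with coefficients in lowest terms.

Distribute over the terms of R1 (each basis-blade product reordered to ascending indices, repeated generators contracted through their squares):
(61/10) R2 = -81679/2880*e1 + 5429/360*e2 + 488/15*e3 + 42883/960*e123
(-e12) R2 = 89/36*e1 + 1339/288*e2 + 703/96*e3 - 16/3*e123
(3/10*e13) R2 = -8/5*e1 + 703/320*e2 - 1339/960*e3 - 89/120*e123
(29/5*e23) R2 = -20387/480*e1 - 464/15*e2 + 2581/180*e3 - 38831/1440*e123
Summing the partial products and collecting blades:
Answer: -67163/960*e1 - 25939/2880*e2 + 30413/576*e3 + 33491/2880*e123


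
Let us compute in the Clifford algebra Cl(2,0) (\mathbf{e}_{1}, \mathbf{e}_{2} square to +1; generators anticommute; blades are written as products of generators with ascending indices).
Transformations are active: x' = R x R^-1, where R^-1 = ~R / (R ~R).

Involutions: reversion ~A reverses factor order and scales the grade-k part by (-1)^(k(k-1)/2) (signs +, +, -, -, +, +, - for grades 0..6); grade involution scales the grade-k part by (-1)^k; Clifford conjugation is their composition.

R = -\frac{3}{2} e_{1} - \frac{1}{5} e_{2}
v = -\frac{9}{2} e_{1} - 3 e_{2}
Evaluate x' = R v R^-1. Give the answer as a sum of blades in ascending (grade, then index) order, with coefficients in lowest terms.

~R = -\frac{3}{2} e_{1} - \frac{1}{5} e_{2}, and R ~R = \frac{229}{100}, so R^-1 = ~R / (\frac{229}{100}).
R v = \frac{147}{20} + \frac{18}{5} e_{1} e_{2}
Answer: -\frac{2349}{458} e_{1} + \frac{393}{229} e_{2}


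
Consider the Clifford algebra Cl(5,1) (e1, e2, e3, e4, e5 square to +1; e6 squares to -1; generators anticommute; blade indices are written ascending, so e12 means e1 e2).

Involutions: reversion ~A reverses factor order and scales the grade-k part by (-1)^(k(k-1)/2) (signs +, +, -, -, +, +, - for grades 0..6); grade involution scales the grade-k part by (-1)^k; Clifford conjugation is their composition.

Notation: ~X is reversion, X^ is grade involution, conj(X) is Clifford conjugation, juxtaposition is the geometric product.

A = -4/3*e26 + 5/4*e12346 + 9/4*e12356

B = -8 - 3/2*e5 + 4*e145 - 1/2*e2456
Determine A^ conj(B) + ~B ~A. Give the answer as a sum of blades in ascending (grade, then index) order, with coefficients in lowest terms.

first term: 32/3*e26 + 2/3*e45 - 9/8*e134 + 5/8*e135 + 2*e256 + 27/8*e1236 + 9*e2346 - 5*e2356 + 10*e12346 + 18*e12356 - 16/3*e12456 + 15/8*e123456
second term: -32/3*e26 - 2/3*e45 - 9/8*e134 + 5/8*e135 + 2*e256 + 27/8*e1236 - 9*e2346 + 5*e2356 - 10*e12346 - 18*e12356 - 16/3*e12456 - 15/8*e123456
Answer: -9/4*e134 + 5/4*e135 + 4*e256 + 27/4*e1236 - 32/3*e12456


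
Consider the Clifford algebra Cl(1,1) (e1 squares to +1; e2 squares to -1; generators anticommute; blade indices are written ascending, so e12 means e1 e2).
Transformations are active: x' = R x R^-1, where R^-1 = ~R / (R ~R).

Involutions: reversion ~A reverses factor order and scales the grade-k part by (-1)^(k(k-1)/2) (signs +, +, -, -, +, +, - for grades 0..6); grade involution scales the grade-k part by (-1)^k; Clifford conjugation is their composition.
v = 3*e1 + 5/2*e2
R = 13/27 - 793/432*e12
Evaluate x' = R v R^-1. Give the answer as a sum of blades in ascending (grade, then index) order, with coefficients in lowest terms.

~R = 13/27 + 793/432*e12, and R ~R = -65065/20736, so R^-1 = ~R / (-65065/20736).
R v = 5213/864*e1 + 2899/432*e2
Answer: -16811/3465*e1 - 31597/6930*e2


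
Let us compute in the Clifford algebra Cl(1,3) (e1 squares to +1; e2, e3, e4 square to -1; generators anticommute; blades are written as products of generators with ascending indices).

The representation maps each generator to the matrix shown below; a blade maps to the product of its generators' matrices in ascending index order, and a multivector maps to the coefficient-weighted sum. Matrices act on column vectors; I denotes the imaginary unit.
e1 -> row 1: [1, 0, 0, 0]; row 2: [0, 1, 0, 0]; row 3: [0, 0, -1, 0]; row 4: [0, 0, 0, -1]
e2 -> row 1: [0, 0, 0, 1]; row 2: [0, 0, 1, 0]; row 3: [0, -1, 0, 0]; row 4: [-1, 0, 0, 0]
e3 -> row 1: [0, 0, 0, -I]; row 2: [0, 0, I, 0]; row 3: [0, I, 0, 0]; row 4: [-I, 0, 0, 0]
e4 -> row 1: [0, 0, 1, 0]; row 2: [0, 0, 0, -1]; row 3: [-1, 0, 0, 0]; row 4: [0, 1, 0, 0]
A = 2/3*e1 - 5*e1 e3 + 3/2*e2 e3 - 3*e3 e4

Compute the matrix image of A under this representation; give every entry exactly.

Bivector images (products of the table entries): rho(e1 e3) = rho(e1)rho(e3) = row 1: [0, 0, 0, -I]; row 2: [0, 0, I, 0]; row 3: [0, -I, 0, 0]; row 4: [I, 0, 0, 0]; rho(e2 e3) = rho(e2)rho(e3) = row 1: [-I, 0, 0, 0]; row 2: [0, I, 0, 0]; row 3: [0, 0, -I, 0]; row 4: [0, 0, 0, I]; rho(e3 e4) = rho(e3)rho(e4) = row 1: [0, -I, 0, 0]; row 2: [-I, 0, 0, 0]; row 3: [0, 0, 0, -I]; row 4: [0, 0, -I, 0].
M = (2/3)*rho(e1) + (-5)*rho(e1 e3) + (3/2)*rho(e2 e3) + (-3)*rho(e3 e4), summed entrywise:
Answer: row 1: [2/3 - 3*I/2, 3*I, 0, 5*I]; row 2: [3*I, 2/3 + 3*I/2, -5*I, 0]; row 3: [0, 5*I, -2/3 - 3*I/2, 3*I]; row 4: [-5*I, 0, 3*I, -2/3 + 3*I/2]


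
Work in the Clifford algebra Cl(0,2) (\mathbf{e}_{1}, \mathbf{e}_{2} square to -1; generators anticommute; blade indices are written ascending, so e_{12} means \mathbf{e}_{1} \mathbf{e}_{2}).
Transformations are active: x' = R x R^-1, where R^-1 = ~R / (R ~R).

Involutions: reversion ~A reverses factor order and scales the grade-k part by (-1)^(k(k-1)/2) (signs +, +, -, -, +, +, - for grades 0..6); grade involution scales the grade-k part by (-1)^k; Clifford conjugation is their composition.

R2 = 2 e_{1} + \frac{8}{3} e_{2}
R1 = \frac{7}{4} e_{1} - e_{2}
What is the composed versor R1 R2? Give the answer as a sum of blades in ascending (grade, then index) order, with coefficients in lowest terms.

Distribute over the terms of R1 (each basis-blade product reordered to ascending indices, repeated generators contracted through their squares):
(\frac{7}{4} e_{1}) R2 = -\frac{7}{2} + \frac{14}{3} e_{12}
(-e_{2}) R2 = \frac{8}{3} + 2 e_{12}
Summing the partial products and collecting blades:
Answer: -\frac{5}{6} + \frac{20}{3} e_{12}


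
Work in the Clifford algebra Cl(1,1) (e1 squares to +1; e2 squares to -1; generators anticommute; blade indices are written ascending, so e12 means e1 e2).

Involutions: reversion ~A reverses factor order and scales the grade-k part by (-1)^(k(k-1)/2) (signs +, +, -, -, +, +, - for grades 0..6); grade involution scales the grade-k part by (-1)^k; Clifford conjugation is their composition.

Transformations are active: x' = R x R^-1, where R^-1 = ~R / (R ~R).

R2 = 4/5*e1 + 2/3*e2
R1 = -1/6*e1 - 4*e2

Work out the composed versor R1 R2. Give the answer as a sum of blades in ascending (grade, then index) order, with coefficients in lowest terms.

Distribute over the terms of R1 (each basis-blade product reordered to ascending indices, repeated generators contracted through their squares):
(-1/6*e1) R2 = -2/15 - 1/9*e12
(-4*e2) R2 = 8/3 + 16/5*e12
Summing the partial products and collecting blades:
Answer: 38/15 + 139/45*e12


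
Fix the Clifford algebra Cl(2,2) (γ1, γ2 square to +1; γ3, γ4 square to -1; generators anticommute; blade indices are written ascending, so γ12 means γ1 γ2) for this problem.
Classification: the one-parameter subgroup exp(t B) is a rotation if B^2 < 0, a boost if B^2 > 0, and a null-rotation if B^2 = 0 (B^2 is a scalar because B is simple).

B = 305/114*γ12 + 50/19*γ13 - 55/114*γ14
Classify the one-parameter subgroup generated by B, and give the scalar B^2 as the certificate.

B^2 term by term: the squares give (305/114)^2*(γ12)^2 + (50/19)^2*(γ13)^2 + (-55/114)^2*(γ14)^2 = 93025/12996*(-1) + 2500/361*(+1) + 3025/12996*(+1) = 0 (each basis 2-blade squares to minus the product of its generators' squares); cross terms between blades sharing an index anticommute and cancel. So B^2 = 0.
Answer: null-rotation, certificate B^2 = 0. Why this suffices: the scalar 0 survives any versor conjugation, so its sign alone determines the class however B is presented.


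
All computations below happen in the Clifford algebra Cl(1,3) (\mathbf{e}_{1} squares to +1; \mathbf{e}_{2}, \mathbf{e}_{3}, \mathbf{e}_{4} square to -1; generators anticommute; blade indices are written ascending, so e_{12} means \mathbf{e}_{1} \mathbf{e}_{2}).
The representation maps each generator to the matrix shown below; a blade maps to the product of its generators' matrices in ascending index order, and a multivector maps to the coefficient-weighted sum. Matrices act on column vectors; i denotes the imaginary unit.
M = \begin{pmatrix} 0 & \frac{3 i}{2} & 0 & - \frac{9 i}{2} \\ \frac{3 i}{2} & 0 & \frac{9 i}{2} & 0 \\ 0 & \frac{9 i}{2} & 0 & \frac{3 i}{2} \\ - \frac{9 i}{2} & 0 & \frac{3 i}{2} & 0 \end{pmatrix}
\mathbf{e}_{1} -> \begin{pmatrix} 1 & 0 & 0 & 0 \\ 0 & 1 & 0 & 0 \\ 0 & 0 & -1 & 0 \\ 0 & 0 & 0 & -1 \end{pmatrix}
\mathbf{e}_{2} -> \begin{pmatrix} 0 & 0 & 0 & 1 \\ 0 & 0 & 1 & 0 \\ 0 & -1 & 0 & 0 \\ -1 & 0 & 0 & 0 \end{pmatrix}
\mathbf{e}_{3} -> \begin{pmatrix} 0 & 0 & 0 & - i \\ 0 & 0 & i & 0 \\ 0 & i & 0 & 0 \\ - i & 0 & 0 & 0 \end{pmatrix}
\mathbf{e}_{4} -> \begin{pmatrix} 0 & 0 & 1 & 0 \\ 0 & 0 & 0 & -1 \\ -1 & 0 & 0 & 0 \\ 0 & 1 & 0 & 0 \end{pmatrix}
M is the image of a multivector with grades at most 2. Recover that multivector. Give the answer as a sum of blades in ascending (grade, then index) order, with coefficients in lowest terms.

Method: the blade images are trace-orthogonal — tr(rho(e_A) rho(e_B)^-1) = 4 if A = B and 0 otherwise — and rho(e_A)^-1 = (e_A)^2 * rho(e_A) with (e_A)^2 = +1 or -1, so the coefficient of e_A in the preimage is (e_A)^2 * tr(M rho(e_A))/4.
Nonzero projections over blades of grade <= 2: e_{3}: (e_{3})^2 = -1, tr(M rho(e_{3})) = -18, coefficient \frac{9}{2}; e_{34}: (e_{34})^2 = -1, tr(M rho(e_{34})) = 6, coefficient -\frac{3}{2}. Every other blade of grade <= 2 projects to 0.
Answer: \frac{9}{2} e_{3} - \frac{3}{2} e_{34}
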